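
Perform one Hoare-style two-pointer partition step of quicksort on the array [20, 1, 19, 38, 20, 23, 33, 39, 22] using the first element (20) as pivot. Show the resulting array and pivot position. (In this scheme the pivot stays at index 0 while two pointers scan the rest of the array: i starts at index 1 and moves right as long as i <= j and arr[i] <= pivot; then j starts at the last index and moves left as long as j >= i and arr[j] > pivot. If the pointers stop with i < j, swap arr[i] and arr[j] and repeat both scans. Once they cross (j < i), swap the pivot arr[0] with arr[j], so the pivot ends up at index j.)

Hoare-style two-pointer partition with pivot = 20:

Initial array: [20, 1, 19, 38, 20, 23, 33, 39, 22]

Pointers start at i = 1, j = 8.
i stops at index 3 (arr[3]=38 > 20), j stops at index 4 (arr[4]=20 <= 20): swap arr[3] and arr[4], array becomes [20, 1, 19, 20, 38, 23, 33, 39, 22]
i ends at 4, j ends at 3: the pointers have crossed (j < i), so scanning stops.

Swap pivot arr[0] with arr[3] to place pivot at position 3: [20, 1, 19, 20, 38, 23, 33, 39, 22]
Pivot position: 3

After partitioning with pivot 20, the array becomes [20, 1, 19, 20, 38, 23, 33, 39, 22]. The pivot is placed at index 3. All elements to the left of the pivot are <= 20, and all elements to the right are > 20.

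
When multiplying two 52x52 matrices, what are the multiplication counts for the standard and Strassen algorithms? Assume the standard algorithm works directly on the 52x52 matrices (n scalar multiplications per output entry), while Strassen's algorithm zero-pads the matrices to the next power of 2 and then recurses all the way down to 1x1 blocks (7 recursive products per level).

Matrix multiplication for 52x52 matrices:

Strassen's algorithm requires power-of-2 dimensions. Pad 52x52 to 64x64 (next power of 2).

Standard algorithm: 52^3 = 140608 multiplications
Strassen's algorithm: 7^(log2(64)) = 7^6 = 117649 multiplications
Savings: 140608 - 117649 = 22959 multiplications

Standard: 140608 multiplications (52^3). Strassen: 117649 multiplications (7^6, after padding to 64x64). Strassen reduces 8 recursive multiplications to 7 at each level.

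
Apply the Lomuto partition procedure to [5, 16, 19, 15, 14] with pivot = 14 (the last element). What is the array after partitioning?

Lomuto partition with pivot = 14:

Initial array: [5, 16, 19, 15, 14]

arr[0]=5 <= 14: swap with position 0, array becomes [5, 16, 19, 15, 14]
arr[1]=16 > 14: no swap
arr[2]=19 > 14: no swap
arr[3]=15 > 14: no swap

Place pivot at position 1: [5, 14, 19, 15, 16]
Pivot position: 1

After partitioning with pivot 14, the array becomes [5, 14, 19, 15, 16]. The pivot is placed at index 1. All elements to the left of the pivot are <= 14, and all elements to the right are > 14.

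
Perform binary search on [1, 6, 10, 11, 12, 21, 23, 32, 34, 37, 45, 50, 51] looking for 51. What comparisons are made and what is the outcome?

Binary search for 51 in [1, 6, 10, 11, 12, 21, 23, 32, 34, 37, 45, 50, 51]:

lo=0, hi=12, mid=6, arr[mid]=23 -> 23 < 51, search right half
lo=7, hi=12, mid=9, arr[mid]=37 -> 37 < 51, search right half
lo=10, hi=12, mid=11, arr[mid]=50 -> 50 < 51, search right half
lo=12, hi=12, mid=12, arr[mid]=51 -> Found target at index 12!

Binary search finds 51 at index 12 after 4 comparisons. The search repeatedly halves the search space by comparing with the middle element.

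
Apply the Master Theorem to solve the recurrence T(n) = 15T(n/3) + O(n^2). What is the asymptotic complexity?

Master Theorem for T(n) = 15T(n/3) + O(n^2):

a = 15, b = 3, c = 2
log_b(a) = log_3(15) = 2.4650

Case 1: c = 2 < log_3(15) = 2.4650
T(n) = O(n^(log_3 15))

For T(n) = 15T(n/3) + O(n^2): log_3(15) = 2.4650. This is Case 1 of the Master Theorem (c < log_b(a), work dominated by leaves), giving O(n^(log_3 15)).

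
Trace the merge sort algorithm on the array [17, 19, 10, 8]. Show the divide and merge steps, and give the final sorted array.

Merge sort trace:

Split: [17, 19, 10, 8] -> [17, 19] and [10, 8]
  Split: [17, 19] -> [17] and [19]
  Merge: [17] + [19] -> [17, 19]
  Split: [10, 8] -> [10] and [8]
  Merge: [10] + [8] -> [8, 10]
Merge: [17, 19] + [8, 10] -> [8, 10, 17, 19]

Final sorted array: [8, 10, 17, 19]

The merge sort proceeds by recursively splitting the array and merging sorted halves.
After all merges, the sorted array is [8, 10, 17, 19].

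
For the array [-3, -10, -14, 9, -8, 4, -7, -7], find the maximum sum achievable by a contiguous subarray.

Using Kadane's algorithm on [-3, -10, -14, 9, -8, 4, -7, -7]:

Scanning through the array:
Position 1 (value -10): max_ending_here = -10, max_so_far = -3
Position 2 (value -14): max_ending_here = -14, max_so_far = -3
Position 3 (value 9): max_ending_here = 9, max_so_far = 9
Position 4 (value -8): max_ending_here = 1, max_so_far = 9
Position 5 (value 4): max_ending_here = 5, max_so_far = 9
Position 6 (value -7): max_ending_here = -2, max_so_far = 9
Position 7 (value -7): max_ending_here = -7, max_so_far = 9

Maximum subarray: [9]
Maximum sum: 9

The maximum subarray is [9] with sum 9. This subarray runs from index 3 to index 3.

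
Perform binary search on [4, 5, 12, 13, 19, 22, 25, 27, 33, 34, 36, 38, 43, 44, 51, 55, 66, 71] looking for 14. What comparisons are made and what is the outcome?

Binary search for 14 in [4, 5, 12, 13, 19, 22, 25, 27, 33, 34, 36, 38, 43, 44, 51, 55, 66, 71]:

lo=0, hi=17, mid=8, arr[mid]=33 -> 33 > 14, search left half
lo=0, hi=7, mid=3, arr[mid]=13 -> 13 < 14, search right half
lo=4, hi=7, mid=5, arr[mid]=22 -> 22 > 14, search left half
lo=4, hi=4, mid=4, arr[mid]=19 -> 19 > 14, search left half
lo=4 > hi=3, target 14 not found

Binary search determines that 14 is not in the array after 4 comparisons. The search space was exhausted without finding the target.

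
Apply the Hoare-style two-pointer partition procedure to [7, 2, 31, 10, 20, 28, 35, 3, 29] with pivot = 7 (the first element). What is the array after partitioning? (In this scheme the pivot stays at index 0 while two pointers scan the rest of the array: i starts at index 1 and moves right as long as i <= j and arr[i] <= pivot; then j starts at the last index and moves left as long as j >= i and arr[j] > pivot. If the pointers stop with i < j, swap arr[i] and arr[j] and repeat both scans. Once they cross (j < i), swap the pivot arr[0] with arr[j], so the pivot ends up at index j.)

Hoare-style two-pointer partition with pivot = 7:

Initial array: [7, 2, 31, 10, 20, 28, 35, 3, 29]

Pointers start at i = 1, j = 8.
i stops at index 2 (arr[2]=31 > 7), j stops at index 7 (arr[7]=3 <= 7): swap arr[2] and arr[7], array becomes [7, 2, 3, 10, 20, 28, 35, 31, 29]
i ends at 3, j ends at 2: the pointers have crossed (j < i), so scanning stops.

Swap pivot arr[0] with arr[2] to place pivot at position 2: [3, 2, 7, 10, 20, 28, 35, 31, 29]
Pivot position: 2

After partitioning with pivot 7, the array becomes [3, 2, 7, 10, 20, 28, 35, 31, 29]. The pivot is placed at index 2. All elements to the left of the pivot are <= 7, and all elements to the right are > 7.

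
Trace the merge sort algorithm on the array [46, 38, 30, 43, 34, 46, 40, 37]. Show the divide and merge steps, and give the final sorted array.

Merge sort trace:

Split: [46, 38, 30, 43, 34, 46, 40, 37] -> [46, 38, 30, 43] and [34, 46, 40, 37]
  Split: [46, 38, 30, 43] -> [46, 38] and [30, 43]
    Split: [46, 38] -> [46] and [38]
    Merge: [46] + [38] -> [38, 46]
    Split: [30, 43] -> [30] and [43]
    Merge: [30] + [43] -> [30, 43]
  Merge: [38, 46] + [30, 43] -> [30, 38, 43, 46]
  Split: [34, 46, 40, 37] -> [34, 46] and [40, 37]
    Split: [34, 46] -> [34] and [46]
    Merge: [34] + [46] -> [34, 46]
    Split: [40, 37] -> [40] and [37]
    Merge: [40] + [37] -> [37, 40]
  Merge: [34, 46] + [37, 40] -> [34, 37, 40, 46]
Merge: [30, 38, 43, 46] + [34, 37, 40, 46] -> [30, 34, 37, 38, 40, 43, 46, 46]

Final sorted array: [30, 34, 37, 38, 40, 43, 46, 46]

The merge sort proceeds by recursively splitting the array and merging sorted halves.
After all merges, the sorted array is [30, 34, 37, 38, 40, 43, 46, 46].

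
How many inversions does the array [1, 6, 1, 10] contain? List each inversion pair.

Finding inversions in [1, 6, 1, 10]:

(1, 2): arr[1]=6 > arr[2]=1

Total inversions: 1

The array has 1 inversion(s): (1,2). Each pair (i,j) satisfies i < j and arr[i] > arr[j].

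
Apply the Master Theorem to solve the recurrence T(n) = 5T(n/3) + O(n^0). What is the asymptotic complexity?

Master Theorem for T(n) = 5T(n/3) + O(n^0):

a = 5, b = 3, c = 0
log_b(a) = log_3(5) = 1.4650

Case 1: c = 0 < log_3(5) = 1.4650
T(n) = O(n^(log_3 5))

For T(n) = 5T(n/3) + O(n^0): log_3(5) = 1.4650. This is Case 1 of the Master Theorem (c < log_b(a), work dominated by leaves), giving O(n^(log_3 5)).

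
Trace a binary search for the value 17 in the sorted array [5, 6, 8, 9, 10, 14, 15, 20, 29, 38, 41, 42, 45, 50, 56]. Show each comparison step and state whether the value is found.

Binary search for 17 in [5, 6, 8, 9, 10, 14, 15, 20, 29, 38, 41, 42, 45, 50, 56]:

lo=0, hi=14, mid=7, arr[mid]=20 -> 20 > 17, search left half
lo=0, hi=6, mid=3, arr[mid]=9 -> 9 < 17, search right half
lo=4, hi=6, mid=5, arr[mid]=14 -> 14 < 17, search right half
lo=6, hi=6, mid=6, arr[mid]=15 -> 15 < 17, search right half
lo=7 > hi=6, target 17 not found

Binary search determines that 17 is not in the array after 4 comparisons. The search space was exhausted without finding the target.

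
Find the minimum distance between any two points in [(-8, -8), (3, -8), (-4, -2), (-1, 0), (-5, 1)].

Computing all pairwise distances among 5 points:

d((-8, -8), (3, -8)) = 11.0
d((-8, -8), (-4, -2)) = 7.2111
d((-8, -8), (-1, 0)) = 10.6301
d((-8, -8), (-5, 1)) = 9.4868
d((3, -8), (-4, -2)) = 9.2195
d((3, -8), (-1, 0)) = 8.9443
d((3, -8), (-5, 1)) = 12.0416
d((-4, -2), (-1, 0)) = 3.6056
d((-4, -2), (-5, 1)) = 3.1623 <-- minimum
d((-1, 0), (-5, 1)) = 4.1231

Closest pair: (-4, -2) and (-5, 1) with distance 3.1623

The closest pair is (-4, -2) and (-5, 1) with Euclidean distance 3.1623. For 5 points, brute-force pairwise comparison is shown above. For large n, the divide-and-conquer algorithm (sort by x, recurse on halves, check the dividing strip) achieves O(n log n).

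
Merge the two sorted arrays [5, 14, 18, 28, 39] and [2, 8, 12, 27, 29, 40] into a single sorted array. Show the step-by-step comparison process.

Merging process:

Compare 5 vs 2: take 2 from right. Merged: [2]
Compare 5 vs 8: take 5 from left. Merged: [2, 5]
Compare 14 vs 8: take 8 from right. Merged: [2, 5, 8]
Compare 14 vs 12: take 12 from right. Merged: [2, 5, 8, 12]
Compare 14 vs 27: take 14 from left. Merged: [2, 5, 8, 12, 14]
Compare 18 vs 27: take 18 from left. Merged: [2, 5, 8, 12, 14, 18]
Compare 28 vs 27: take 27 from right. Merged: [2, 5, 8, 12, 14, 18, 27]
Compare 28 vs 29: take 28 from left. Merged: [2, 5, 8, 12, 14, 18, 27, 28]
Compare 39 vs 29: take 29 from right. Merged: [2, 5, 8, 12, 14, 18, 27, 28, 29]
Compare 39 vs 40: take 39 from left. Merged: [2, 5, 8, 12, 14, 18, 27, 28, 29, 39]
Append remaining from right: [40]. Merged: [2, 5, 8, 12, 14, 18, 27, 28, 29, 39, 40]

Final merged array: [2, 5, 8, 12, 14, 18, 27, 28, 29, 39, 40]
Total comparisons: 10

The merged array is [2, 5, 8, 12, 14, 18, 27, 28, 29, 39, 40], requiring 10 comparisons. The merge step runs in O(n) time where n is the total number of elements.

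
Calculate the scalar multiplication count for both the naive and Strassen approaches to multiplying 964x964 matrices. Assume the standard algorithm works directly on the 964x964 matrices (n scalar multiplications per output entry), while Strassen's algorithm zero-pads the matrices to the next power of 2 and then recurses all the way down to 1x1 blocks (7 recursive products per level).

Matrix multiplication for 964x964 matrices:

Strassen's algorithm requires power-of-2 dimensions. Pad 964x964 to 1024x1024 (next power of 2).

Standard algorithm: 964^3 = 895841344 multiplications
Strassen's algorithm: 7^(log2(1024)) = 7^10 = 282475249 multiplications
Savings: 895841344 - 282475249 = 613366095 multiplications

Standard: 895841344 multiplications (964^3). Strassen: 282475249 multiplications (7^10, after padding to 1024x1024). Strassen reduces 8 recursive multiplications to 7 at each level.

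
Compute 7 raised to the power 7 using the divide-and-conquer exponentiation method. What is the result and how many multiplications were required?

Computing 7^7 by squaring (build up from 7^1; each line after the first costs one multiplication):

7^1 = 7
7^2 = (7^1)^2 = 7^2 = 49
7^3 = 7 * 7^2 = 7 * 49 = 343
7^6 = (7^3)^2 = 343^2 = 117649
7^7 = 7 * 7^6 = 7 * 117649 = 823543

Result: 823543
Multiplications needed: 4 (4 lines after 7^1)

7^7 = 823543. Using exponentiation by squaring, this requires 4 multiplications. The key idea: if the exponent is even, square the half-power; if odd, multiply by the base once.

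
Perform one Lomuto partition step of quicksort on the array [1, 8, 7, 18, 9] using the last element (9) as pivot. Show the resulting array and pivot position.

Lomuto partition with pivot = 9:

Initial array: [1, 8, 7, 18, 9]

arr[0]=1 <= 9: swap with position 0, array becomes [1, 8, 7, 18, 9]
arr[1]=8 <= 9: swap with position 1, array becomes [1, 8, 7, 18, 9]
arr[2]=7 <= 9: swap with position 2, array becomes [1, 8, 7, 18, 9]
arr[3]=18 > 9: no swap

Place pivot at position 3: [1, 8, 7, 9, 18]
Pivot position: 3

After partitioning with pivot 9, the array becomes [1, 8, 7, 9, 18]. The pivot is placed at index 3. All elements to the left of the pivot are <= 9, and all elements to the right are > 9.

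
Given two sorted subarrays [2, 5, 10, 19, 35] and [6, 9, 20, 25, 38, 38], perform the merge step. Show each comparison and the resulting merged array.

Merging process:

Compare 2 vs 6: take 2 from left. Merged: [2]
Compare 5 vs 6: take 5 from left. Merged: [2, 5]
Compare 10 vs 6: take 6 from right. Merged: [2, 5, 6]
Compare 10 vs 9: take 9 from right. Merged: [2, 5, 6, 9]
Compare 10 vs 20: take 10 from left. Merged: [2, 5, 6, 9, 10]
Compare 19 vs 20: take 19 from left. Merged: [2, 5, 6, 9, 10, 19]
Compare 35 vs 20: take 20 from right. Merged: [2, 5, 6, 9, 10, 19, 20]
Compare 35 vs 25: take 25 from right. Merged: [2, 5, 6, 9, 10, 19, 20, 25]
Compare 35 vs 38: take 35 from left. Merged: [2, 5, 6, 9, 10, 19, 20, 25, 35]
Append remaining from right: [38, 38]. Merged: [2, 5, 6, 9, 10, 19, 20, 25, 35, 38, 38]

Final merged array: [2, 5, 6, 9, 10, 19, 20, 25, 35, 38, 38]
Total comparisons: 9

The merged array is [2, 5, 6, 9, 10, 19, 20, 25, 35, 38, 38], requiring 9 comparisons. The merge step runs in O(n) time where n is the total number of elements.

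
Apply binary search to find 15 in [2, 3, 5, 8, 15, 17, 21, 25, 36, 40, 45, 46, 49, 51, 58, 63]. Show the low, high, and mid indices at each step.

Binary search for 15 in [2, 3, 5, 8, 15, 17, 21, 25, 36, 40, 45, 46, 49, 51, 58, 63]:

lo=0, hi=15, mid=7, arr[mid]=25 -> 25 > 15, search left half
lo=0, hi=6, mid=3, arr[mid]=8 -> 8 < 15, search right half
lo=4, hi=6, mid=5, arr[mid]=17 -> 17 > 15, search left half
lo=4, hi=4, mid=4, arr[mid]=15 -> Found target at index 4!

Binary search finds 15 at index 4 after 4 comparisons. The search repeatedly halves the search space by comparing with the middle element.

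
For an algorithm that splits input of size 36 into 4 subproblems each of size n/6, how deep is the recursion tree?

For divide and conquer with division factor 6:

Problem sizes at each level:
Level 0: 36
Level 1: 6
Level 2: 1

The root is level 0 and the size-1 base case is level 2 (the tree spans levels 0 through 2, i.e. 3 levels counting the root), so the depth is the number of divisions: log_6(36) = 2

The recursion tree depth is log_6(36) = 2. At each level, the problem size is divided by 6, so it takes 2 divisions to reduce to a base case of size 1. The algorithm makes 4 recursive calls at each level.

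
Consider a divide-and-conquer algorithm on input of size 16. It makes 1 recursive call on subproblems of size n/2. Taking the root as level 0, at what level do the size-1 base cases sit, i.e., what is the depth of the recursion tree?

For divide and conquer with division factor 2:

Problem sizes at each level:
Level 0: 16
Level 1: 8
Level 2: 4
Level 3: 2
Level 4: 1

The root is level 0 and the size-1 base case is level 4 (the tree spans levels 0 through 4, i.e. 5 levels counting the root), so the depth is the number of divisions: log_2(16) = 4

The recursion tree depth is log_2(16) = 4. At each level, the problem size is divided by 2, so it takes 4 divisions to reduce to a base case of size 1. The algorithm makes 1 recursive call at each level.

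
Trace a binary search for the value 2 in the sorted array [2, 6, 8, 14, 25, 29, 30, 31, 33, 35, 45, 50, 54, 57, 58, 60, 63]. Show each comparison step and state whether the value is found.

Binary search for 2 in [2, 6, 8, 14, 25, 29, 30, 31, 33, 35, 45, 50, 54, 57, 58, 60, 63]:

lo=0, hi=16, mid=8, arr[mid]=33 -> 33 > 2, search left half
lo=0, hi=7, mid=3, arr[mid]=14 -> 14 > 2, search left half
lo=0, hi=2, mid=1, arr[mid]=6 -> 6 > 2, search left half
lo=0, hi=0, mid=0, arr[mid]=2 -> Found target at index 0!

Binary search finds 2 at index 0 after 4 comparisons. The search repeatedly halves the search space by comparing with the middle element.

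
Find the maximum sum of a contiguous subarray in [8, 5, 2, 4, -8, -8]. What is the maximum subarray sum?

Using Kadane's algorithm on [8, 5, 2, 4, -8, -8]:

Scanning through the array:
Position 1 (value 5): max_ending_here = 13, max_so_far = 13
Position 2 (value 2): max_ending_here = 15, max_so_far = 15
Position 3 (value 4): max_ending_here = 19, max_so_far = 19
Position 4 (value -8): max_ending_here = 11, max_so_far = 19
Position 5 (value -8): max_ending_here = 3, max_so_far = 19

Maximum subarray: [8, 5, 2, 4]
Maximum sum: 19

The maximum subarray is [8, 5, 2, 4] with sum 19. This subarray runs from index 0 to index 3.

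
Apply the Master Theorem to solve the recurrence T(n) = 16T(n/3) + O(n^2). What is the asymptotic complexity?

Master Theorem for T(n) = 16T(n/3) + O(n^2):

a = 16, b = 3, c = 2
log_b(a) = log_3(16) = 2.5237

Case 1: c = 2 < log_3(16) = 2.5237
T(n) = O(n^(log_3 16))

For T(n) = 16T(n/3) + O(n^2): log_3(16) = 2.5237. This is Case 1 of the Master Theorem (c < log_b(a), work dominated by leaves), giving O(n^(log_3 16)).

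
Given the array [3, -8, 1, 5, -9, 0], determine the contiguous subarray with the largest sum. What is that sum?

Using Kadane's algorithm on [3, -8, 1, 5, -9, 0]:

Scanning through the array:
Position 1 (value -8): max_ending_here = -5, max_so_far = 3
Position 2 (value 1): max_ending_here = 1, max_so_far = 3
Position 3 (value 5): max_ending_here = 6, max_so_far = 6
Position 4 (value -9): max_ending_here = -3, max_so_far = 6
Position 5 (value 0): max_ending_here = 0, max_so_far = 6

Maximum subarray: [1, 5]
Maximum sum: 6

The maximum subarray is [1, 5] with sum 6. This subarray runs from index 2 to index 3.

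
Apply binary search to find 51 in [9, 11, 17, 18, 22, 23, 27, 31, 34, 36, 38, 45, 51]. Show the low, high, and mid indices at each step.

Binary search for 51 in [9, 11, 17, 18, 22, 23, 27, 31, 34, 36, 38, 45, 51]:

lo=0, hi=12, mid=6, arr[mid]=27 -> 27 < 51, search right half
lo=7, hi=12, mid=9, arr[mid]=36 -> 36 < 51, search right half
lo=10, hi=12, mid=11, arr[mid]=45 -> 45 < 51, search right half
lo=12, hi=12, mid=12, arr[mid]=51 -> Found target at index 12!

Binary search finds 51 at index 12 after 4 comparisons. The search repeatedly halves the search space by comparing with the middle element.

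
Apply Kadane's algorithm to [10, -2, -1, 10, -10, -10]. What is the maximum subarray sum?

Using Kadane's algorithm on [10, -2, -1, 10, -10, -10]:

Scanning through the array:
Position 1 (value -2): max_ending_here = 8, max_so_far = 10
Position 2 (value -1): max_ending_here = 7, max_so_far = 10
Position 3 (value 10): max_ending_here = 17, max_so_far = 17
Position 4 (value -10): max_ending_here = 7, max_so_far = 17
Position 5 (value -10): max_ending_here = -3, max_so_far = 17

Maximum subarray: [10, -2, -1, 10]
Maximum sum: 17

The maximum subarray is [10, -2, -1, 10] with sum 17. This subarray runs from index 0 to index 3.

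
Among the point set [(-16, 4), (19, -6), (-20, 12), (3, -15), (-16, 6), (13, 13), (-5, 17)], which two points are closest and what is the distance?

Computing all pairwise distances among 7 points:

d((-16, 4), (19, -6)) = 36.4005
d((-16, 4), (-20, 12)) = 8.9443
d((-16, 4), (3, -15)) = 26.8701
d((-16, 4), (-16, 6)) = 2.0 <-- minimum
d((-16, 4), (13, 13)) = 30.3645
d((-16, 4), (-5, 17)) = 17.0294
d((19, -6), (-20, 12)) = 42.9535
d((19, -6), (3, -15)) = 18.3576
d((19, -6), (-16, 6)) = 37.0
d((19, -6), (13, 13)) = 19.9249
d((19, -6), (-5, 17)) = 33.2415
d((-20, 12), (3, -15)) = 35.4683
d((-20, 12), (-16, 6)) = 7.2111
d((-20, 12), (13, 13)) = 33.0151
d((-20, 12), (-5, 17)) = 15.8114
d((3, -15), (-16, 6)) = 28.3196
d((3, -15), (13, 13)) = 29.7321
d((3, -15), (-5, 17)) = 32.9848
d((-16, 6), (13, 13)) = 29.8329
d((-16, 6), (-5, 17)) = 15.5563
d((13, 13), (-5, 17)) = 18.4391

Closest pair: (-16, 4) and (-16, 6) with distance 2.0

The closest pair is (-16, 4) and (-16, 6) with Euclidean distance 2.0. For 7 points, brute-force pairwise comparison is shown above. For large n, the divide-and-conquer algorithm (sort by x, recurse on halves, check the dividing strip) achieves O(n log n).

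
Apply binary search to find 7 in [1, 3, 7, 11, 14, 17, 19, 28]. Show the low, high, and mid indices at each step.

Binary search for 7 in [1, 3, 7, 11, 14, 17, 19, 28]:

lo=0, hi=7, mid=3, arr[mid]=11 -> 11 > 7, search left half
lo=0, hi=2, mid=1, arr[mid]=3 -> 3 < 7, search right half
lo=2, hi=2, mid=2, arr[mid]=7 -> Found target at index 2!

Binary search finds 7 at index 2 after 3 comparisons. The search repeatedly halves the search space by comparing with the middle element.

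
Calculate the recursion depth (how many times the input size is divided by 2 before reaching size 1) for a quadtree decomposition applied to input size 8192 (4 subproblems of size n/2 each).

For divide and conquer with division factor 2:

Problem sizes at each level:
Level 0: 8192
Level 1: 4096
Level 2: 2048
Level 3: 1024
Level 4: 512
Level 5: 256
Level 6: 128
Level 7: 64
Level 8: 32
Level 9: 16
Level 10: 8
Level 11: 4
Level 12: 2
Level 13: 1

The root is level 0 and the size-1 base case is level 13 (the tree spans levels 0 through 13, i.e. 14 levels counting the root), so the depth is the number of divisions: log_2(8192) = 13

The recursion tree depth is log_2(8192) = 13. At each level, the problem size is divided by 2, so it takes 13 divisions to reduce to a base case of size 1. The algorithm makes 4 recursive calls at each level.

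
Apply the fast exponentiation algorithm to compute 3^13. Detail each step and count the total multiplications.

Computing 3^13 by squaring (build up from 3^1; each line after the first costs one multiplication):

3^1 = 3
3^2 = (3^1)^2 = 3^2 = 9
3^3 = 3 * 3^2 = 3 * 9 = 27
3^6 = (3^3)^2 = 27^2 = 729
3^12 = (3^6)^2 = 729^2 = 531441
3^13 = 3 * 3^12 = 3 * 531441 = 1594323

Result: 1594323
Multiplications needed: 5 (5 lines after 3^1)

3^13 = 1594323. Using exponentiation by squaring, this requires 5 multiplications. The key idea: if the exponent is even, square the half-power; if odd, multiply by the base once.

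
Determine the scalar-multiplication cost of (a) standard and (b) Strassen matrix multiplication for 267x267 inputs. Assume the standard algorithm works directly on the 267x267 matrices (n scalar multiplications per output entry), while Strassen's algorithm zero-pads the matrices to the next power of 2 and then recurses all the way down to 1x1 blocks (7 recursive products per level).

Matrix multiplication for 267x267 matrices:

Strassen's algorithm requires power-of-2 dimensions. Pad 267x267 to 512x512 (next power of 2).

Standard algorithm: 267^3 = 19034163 multiplications
Strassen's algorithm: 7^(log2(512)) = 7^9 = 40353607 multiplications
Difference: 19034163 - 40353607 = -21319444 (Strassen uses MORE here due to padding overhead — for small or just-over-power-of-2 n, padding can outweigh the per-level savings)

Standard: 19034163 multiplications (267^3). Strassen: 40353607 multiplications (7^9, after padding to 512x512). Strassen reduces 8 recursive multiplications to 7 at each level.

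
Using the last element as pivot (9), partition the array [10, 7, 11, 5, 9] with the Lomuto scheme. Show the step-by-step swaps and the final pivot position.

Lomuto partition with pivot = 9:

Initial array: [10, 7, 11, 5, 9]

arr[0]=10 > 9: no swap
arr[1]=7 <= 9: swap with position 0, array becomes [7, 10, 11, 5, 9]
arr[2]=11 > 9: no swap
arr[3]=5 <= 9: swap with position 1, array becomes [7, 5, 11, 10, 9]

Place pivot at position 2: [7, 5, 9, 10, 11]
Pivot position: 2

After partitioning with pivot 9, the array becomes [7, 5, 9, 10, 11]. The pivot is placed at index 2. All elements to the left of the pivot are <= 9, and all elements to the right are > 9.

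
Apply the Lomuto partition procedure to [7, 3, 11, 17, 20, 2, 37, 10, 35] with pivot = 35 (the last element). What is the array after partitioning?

Lomuto partition with pivot = 35:

Initial array: [7, 3, 11, 17, 20, 2, 37, 10, 35]

arr[0]=7 <= 35: swap with position 0, array becomes [7, 3, 11, 17, 20, 2, 37, 10, 35]
arr[1]=3 <= 35: swap with position 1, array becomes [7, 3, 11, 17, 20, 2, 37, 10, 35]
arr[2]=11 <= 35: swap with position 2, array becomes [7, 3, 11, 17, 20, 2, 37, 10, 35]
arr[3]=17 <= 35: swap with position 3, array becomes [7, 3, 11, 17, 20, 2, 37, 10, 35]
arr[4]=20 <= 35: swap with position 4, array becomes [7, 3, 11, 17, 20, 2, 37, 10, 35]
arr[5]=2 <= 35: swap with position 5, array becomes [7, 3, 11, 17, 20, 2, 37, 10, 35]
arr[6]=37 > 35: no swap
arr[7]=10 <= 35: swap with position 6, array becomes [7, 3, 11, 17, 20, 2, 10, 37, 35]

Place pivot at position 7: [7, 3, 11, 17, 20, 2, 10, 35, 37]
Pivot position: 7

After partitioning with pivot 35, the array becomes [7, 3, 11, 17, 20, 2, 10, 35, 37]. The pivot is placed at index 7. All elements to the left of the pivot are <= 35, and all elements to the right are > 35.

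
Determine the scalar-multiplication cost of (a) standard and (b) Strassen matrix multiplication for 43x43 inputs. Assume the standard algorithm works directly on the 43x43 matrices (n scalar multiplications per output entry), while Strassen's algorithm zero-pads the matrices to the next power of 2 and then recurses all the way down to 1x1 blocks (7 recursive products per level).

Matrix multiplication for 43x43 matrices:

Strassen's algorithm requires power-of-2 dimensions. Pad 43x43 to 64x64 (next power of 2).

Standard algorithm: 43^3 = 79507 multiplications
Strassen's algorithm: 7^(log2(64)) = 7^6 = 117649 multiplications
Difference: 79507 - 117649 = -38142 (Strassen uses MORE here due to padding overhead — for small or just-over-power-of-2 n, padding can outweigh the per-level savings)

Standard: 79507 multiplications (43^3). Strassen: 117649 multiplications (7^6, after padding to 64x64). Strassen reduces 8 recursive multiplications to 7 at each level.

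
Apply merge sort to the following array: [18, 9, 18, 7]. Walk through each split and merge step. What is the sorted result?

Merge sort trace:

Split: [18, 9, 18, 7] -> [18, 9] and [18, 7]
  Split: [18, 9] -> [18] and [9]
  Merge: [18] + [9] -> [9, 18]
  Split: [18, 7] -> [18] and [7]
  Merge: [18] + [7] -> [7, 18]
Merge: [9, 18] + [7, 18] -> [7, 9, 18, 18]

Final sorted array: [7, 9, 18, 18]

The merge sort proceeds by recursively splitting the array and merging sorted halves.
After all merges, the sorted array is [7, 9, 18, 18].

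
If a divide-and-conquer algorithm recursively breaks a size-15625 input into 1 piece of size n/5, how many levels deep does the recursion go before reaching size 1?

For divide and conquer with division factor 5:

Problem sizes at each level:
Level 0: 15625
Level 1: 3125
Level 2: 625
Level 3: 125
Level 4: 25
Level 5: 5
Level 6: 1

The root is level 0 and the size-1 base case is level 6 (the tree spans levels 0 through 6, i.e. 7 levels counting the root), so the depth is the number of divisions: log_5(15625) = 6

The recursion tree depth is log_5(15625) = 6. At each level, the problem size is divided by 5, so it takes 6 divisions to reduce to a base case of size 1. The algorithm makes 1 recursive call at each level.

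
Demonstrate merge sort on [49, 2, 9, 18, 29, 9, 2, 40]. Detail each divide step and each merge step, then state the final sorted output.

Merge sort trace:

Split: [49, 2, 9, 18, 29, 9, 2, 40] -> [49, 2, 9, 18] and [29, 9, 2, 40]
  Split: [49, 2, 9, 18] -> [49, 2] and [9, 18]
    Split: [49, 2] -> [49] and [2]
    Merge: [49] + [2] -> [2, 49]
    Split: [9, 18] -> [9] and [18]
    Merge: [9] + [18] -> [9, 18]
  Merge: [2, 49] + [9, 18] -> [2, 9, 18, 49]
  Split: [29, 9, 2, 40] -> [29, 9] and [2, 40]
    Split: [29, 9] -> [29] and [9]
    Merge: [29] + [9] -> [9, 29]
    Split: [2, 40] -> [2] and [40]
    Merge: [2] + [40] -> [2, 40]
  Merge: [9, 29] + [2, 40] -> [2, 9, 29, 40]
Merge: [2, 9, 18, 49] + [2, 9, 29, 40] -> [2, 2, 9, 9, 18, 29, 40, 49]

Final sorted array: [2, 2, 9, 9, 18, 29, 40, 49]

The merge sort proceeds by recursively splitting the array and merging sorted halves.
After all merges, the sorted array is [2, 2, 9, 9, 18, 29, 40, 49].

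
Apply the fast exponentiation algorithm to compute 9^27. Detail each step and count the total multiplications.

Computing 9^27 by squaring (build up from 9^1; each line after the first costs one multiplication):

9^1 = 9
9^2 = (9^1)^2 = 9^2 = 81
9^3 = 9 * 9^2 = 9 * 81 = 729
9^6 = (9^3)^2 = 729^2 = 531441
9^12 = (9^6)^2 = 531441^2 = 282429536481
9^13 = 9 * 9^12 = 9 * 282429536481 = 2541865828329
9^26 = (9^13)^2 = 2541865828329^2 = 6461081889226673298932241
9^27 = 9 * 9^26 = 9 * 6461081889226673298932241 = 58149737003040059690390169

Result: 58149737003040059690390169
Multiplications needed: 7 (7 lines after 9^1)

9^27 = 58149737003040059690390169. Using exponentiation by squaring, this requires 7 multiplications. The key idea: if the exponent is even, square the half-power; if odd, multiply by the base once.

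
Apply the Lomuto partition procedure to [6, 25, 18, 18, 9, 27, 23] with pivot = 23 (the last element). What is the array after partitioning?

Lomuto partition with pivot = 23:

Initial array: [6, 25, 18, 18, 9, 27, 23]

arr[0]=6 <= 23: swap with position 0, array becomes [6, 25, 18, 18, 9, 27, 23]
arr[1]=25 > 23: no swap
arr[2]=18 <= 23: swap with position 1, array becomes [6, 18, 25, 18, 9, 27, 23]
arr[3]=18 <= 23: swap with position 2, array becomes [6, 18, 18, 25, 9, 27, 23]
arr[4]=9 <= 23: swap with position 3, array becomes [6, 18, 18, 9, 25, 27, 23]
arr[5]=27 > 23: no swap

Place pivot at position 4: [6, 18, 18, 9, 23, 27, 25]
Pivot position: 4

After partitioning with pivot 23, the array becomes [6, 18, 18, 9, 23, 27, 25]. The pivot is placed at index 4. All elements to the left of the pivot are <= 23, and all elements to the right are > 23.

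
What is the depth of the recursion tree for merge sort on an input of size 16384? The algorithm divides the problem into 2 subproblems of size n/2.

For divide and conquer with division factor 2:

Problem sizes at each level:
Level 0: 16384
Level 1: 8192
Level 2: 4096
Level 3: 2048
Level 4: 1024
Level 5: 512
Level 6: 256
Level 7: 128
Level 8: 64
Level 9: 32
Level 10: 16
Level 11: 8
Level 12: 4
Level 13: 2
Level 14: 1

The root is level 0 and the size-1 base case is level 14 (the tree spans levels 0 through 14, i.e. 15 levels counting the root), so the depth is the number of divisions: log_2(16384) = 14

The recursion tree depth is log_2(16384) = 14. At each level, the problem size is divided by 2, so it takes 14 divisions to reduce to a base case of size 1. The algorithm makes 2 recursive calls at each level.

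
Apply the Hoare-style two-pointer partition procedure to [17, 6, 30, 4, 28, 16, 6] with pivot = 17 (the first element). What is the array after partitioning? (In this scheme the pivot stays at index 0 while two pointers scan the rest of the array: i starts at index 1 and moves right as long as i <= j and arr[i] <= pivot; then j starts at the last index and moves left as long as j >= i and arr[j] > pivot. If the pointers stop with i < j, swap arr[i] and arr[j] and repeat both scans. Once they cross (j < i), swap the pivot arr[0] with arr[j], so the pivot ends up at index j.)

Hoare-style two-pointer partition with pivot = 17:

Initial array: [17, 6, 30, 4, 28, 16, 6]

Pointers start at i = 1, j = 6.
i stops at index 2 (arr[2]=30 > 17), j stops at index 6 (arr[6]=6 <= 17): swap arr[2] and arr[6], array becomes [17, 6, 6, 4, 28, 16, 30]
i stops at index 4 (arr[4]=28 > 17), j stops at index 5 (arr[5]=16 <= 17): swap arr[4] and arr[5], array becomes [17, 6, 6, 4, 16, 28, 30]
i ends at 5, j ends at 4: the pointers have crossed (j < i), so scanning stops.

Swap pivot arr[0] with arr[4] to place pivot at position 4: [16, 6, 6, 4, 17, 28, 30]
Pivot position: 4

After partitioning with pivot 17, the array becomes [16, 6, 6, 4, 17, 28, 30]. The pivot is placed at index 4. All elements to the left of the pivot are <= 17, and all elements to the right are > 17.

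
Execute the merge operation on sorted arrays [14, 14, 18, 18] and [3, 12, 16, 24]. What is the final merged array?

Merging process:

Compare 14 vs 3: take 3 from right. Merged: [3]
Compare 14 vs 12: take 12 from right. Merged: [3, 12]
Compare 14 vs 16: take 14 from left. Merged: [3, 12, 14]
Compare 14 vs 16: take 14 from left. Merged: [3, 12, 14, 14]
Compare 18 vs 16: take 16 from right. Merged: [3, 12, 14, 14, 16]
Compare 18 vs 24: take 18 from left. Merged: [3, 12, 14, 14, 16, 18]
Compare 18 vs 24: take 18 from left. Merged: [3, 12, 14, 14, 16, 18, 18]
Append remaining from right: [24]. Merged: [3, 12, 14, 14, 16, 18, 18, 24]

Final merged array: [3, 12, 14, 14, 16, 18, 18, 24]
Total comparisons: 7

The merged array is [3, 12, 14, 14, 16, 18, 18, 24], requiring 7 comparisons. The merge step runs in O(n) time where n is the total number of elements.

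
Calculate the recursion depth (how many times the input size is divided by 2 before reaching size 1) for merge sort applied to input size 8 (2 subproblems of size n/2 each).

For divide and conquer with division factor 2:

Problem sizes at each level:
Level 0: 8
Level 1: 4
Level 2: 2
Level 3: 1

The root is level 0 and the size-1 base case is level 3 (the tree spans levels 0 through 3, i.e. 4 levels counting the root), so the depth is the number of divisions: log_2(8) = 3

The recursion tree depth is log_2(8) = 3. At each level, the problem size is divided by 2, so it takes 3 divisions to reduce to a base case of size 1. The algorithm makes 2 recursive calls at each level.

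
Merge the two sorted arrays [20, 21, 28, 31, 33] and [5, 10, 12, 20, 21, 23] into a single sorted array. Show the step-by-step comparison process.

Merging process:

Compare 20 vs 5: take 5 from right. Merged: [5]
Compare 20 vs 10: take 10 from right. Merged: [5, 10]
Compare 20 vs 12: take 12 from right. Merged: [5, 10, 12]
Compare 20 vs 20: take 20 from left. Merged: [5, 10, 12, 20]
Compare 21 vs 20: take 20 from right. Merged: [5, 10, 12, 20, 20]
Compare 21 vs 21: take 21 from left. Merged: [5, 10, 12, 20, 20, 21]
Compare 28 vs 21: take 21 from right. Merged: [5, 10, 12, 20, 20, 21, 21]
Compare 28 vs 23: take 23 from right. Merged: [5, 10, 12, 20, 20, 21, 21, 23]
Append remaining from left: [28, 31, 33]. Merged: [5, 10, 12, 20, 20, 21, 21, 23, 28, 31, 33]

Final merged array: [5, 10, 12, 20, 20, 21, 21, 23, 28, 31, 33]
Total comparisons: 8

The merged array is [5, 10, 12, 20, 20, 21, 21, 23, 28, 31, 33], requiring 8 comparisons. The merge step runs in O(n) time where n is the total number of elements.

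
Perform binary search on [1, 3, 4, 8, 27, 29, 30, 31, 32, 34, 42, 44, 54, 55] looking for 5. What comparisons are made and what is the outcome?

Binary search for 5 in [1, 3, 4, 8, 27, 29, 30, 31, 32, 34, 42, 44, 54, 55]:

lo=0, hi=13, mid=6, arr[mid]=30 -> 30 > 5, search left half
lo=0, hi=5, mid=2, arr[mid]=4 -> 4 < 5, search right half
lo=3, hi=5, mid=4, arr[mid]=27 -> 27 > 5, search left half
lo=3, hi=3, mid=3, arr[mid]=8 -> 8 > 5, search left half
lo=3 > hi=2, target 5 not found

Binary search determines that 5 is not in the array after 4 comparisons. The search space was exhausted without finding the target.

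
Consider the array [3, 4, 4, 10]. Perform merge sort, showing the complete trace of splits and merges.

Merge sort trace:

Split: [3, 4, 4, 10] -> [3, 4] and [4, 10]
  Split: [3, 4] -> [3] and [4]
  Merge: [3] + [4] -> [3, 4]
  Split: [4, 10] -> [4] and [10]
  Merge: [4] + [10] -> [4, 10]
Merge: [3, 4] + [4, 10] -> [3, 4, 4, 10]

Final sorted array: [3, 4, 4, 10]

The merge sort proceeds by recursively splitting the array and merging sorted halves.
After all merges, the sorted array is [3, 4, 4, 10].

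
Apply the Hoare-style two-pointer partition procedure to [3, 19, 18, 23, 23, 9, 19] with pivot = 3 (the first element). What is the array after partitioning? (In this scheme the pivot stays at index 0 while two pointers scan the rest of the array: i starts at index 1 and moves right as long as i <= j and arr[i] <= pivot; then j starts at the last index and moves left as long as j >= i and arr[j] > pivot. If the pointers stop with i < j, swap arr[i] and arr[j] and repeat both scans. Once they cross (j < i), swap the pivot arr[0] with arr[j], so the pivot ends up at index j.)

Hoare-style two-pointer partition with pivot = 3:

Initial array: [3, 19, 18, 23, 23, 9, 19]

Pointers start at i = 1, j = 6.
i ends at 1, j ends at 0: the pointers have crossed (j < i), so scanning stops.

j = 0, so swapping arr[0] with arr[j] leaves the pivot at position 0: [3, 19, 18, 23, 23, 9, 19]
Pivot position: 0

After partitioning with pivot 3, the array becomes [3, 19, 18, 23, 23, 9, 19]. The pivot is placed at index 0. All elements to the left of the pivot are <= 3, and all elements to the right are > 3.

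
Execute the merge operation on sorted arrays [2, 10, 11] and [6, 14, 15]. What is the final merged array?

Merging process:

Compare 2 vs 6: take 2 from left. Merged: [2]
Compare 10 vs 6: take 6 from right. Merged: [2, 6]
Compare 10 vs 14: take 10 from left. Merged: [2, 6, 10]
Compare 11 vs 14: take 11 from left. Merged: [2, 6, 10, 11]
Append remaining from right: [14, 15]. Merged: [2, 6, 10, 11, 14, 15]

Final merged array: [2, 6, 10, 11, 14, 15]
Total comparisons: 4

The merged array is [2, 6, 10, 11, 14, 15], requiring 4 comparisons. The merge step runs in O(n) time where n is the total number of elements.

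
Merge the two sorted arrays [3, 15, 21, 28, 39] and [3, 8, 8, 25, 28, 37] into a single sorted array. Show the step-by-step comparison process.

Merging process:

Compare 3 vs 3: take 3 from left. Merged: [3]
Compare 15 vs 3: take 3 from right. Merged: [3, 3]
Compare 15 vs 8: take 8 from right. Merged: [3, 3, 8]
Compare 15 vs 8: take 8 from right. Merged: [3, 3, 8, 8]
Compare 15 vs 25: take 15 from left. Merged: [3, 3, 8, 8, 15]
Compare 21 vs 25: take 21 from left. Merged: [3, 3, 8, 8, 15, 21]
Compare 28 vs 25: take 25 from right. Merged: [3, 3, 8, 8, 15, 21, 25]
Compare 28 vs 28: take 28 from left. Merged: [3, 3, 8, 8, 15, 21, 25, 28]
Compare 39 vs 28: take 28 from right. Merged: [3, 3, 8, 8, 15, 21, 25, 28, 28]
Compare 39 vs 37: take 37 from right. Merged: [3, 3, 8, 8, 15, 21, 25, 28, 28, 37]
Append remaining from left: [39]. Merged: [3, 3, 8, 8, 15, 21, 25, 28, 28, 37, 39]

Final merged array: [3, 3, 8, 8, 15, 21, 25, 28, 28, 37, 39]
Total comparisons: 10

The merged array is [3, 3, 8, 8, 15, 21, 25, 28, 28, 37, 39], requiring 10 comparisons. The merge step runs in O(n) time where n is the total number of elements.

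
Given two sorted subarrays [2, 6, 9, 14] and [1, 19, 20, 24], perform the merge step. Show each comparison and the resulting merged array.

Merging process:

Compare 2 vs 1: take 1 from right. Merged: [1]
Compare 2 vs 19: take 2 from left. Merged: [1, 2]
Compare 6 vs 19: take 6 from left. Merged: [1, 2, 6]
Compare 9 vs 19: take 9 from left. Merged: [1, 2, 6, 9]
Compare 14 vs 19: take 14 from left. Merged: [1, 2, 6, 9, 14]
Append remaining from right: [19, 20, 24]. Merged: [1, 2, 6, 9, 14, 19, 20, 24]

Final merged array: [1, 2, 6, 9, 14, 19, 20, 24]
Total comparisons: 5

The merged array is [1, 2, 6, 9, 14, 19, 20, 24], requiring 5 comparisons. The merge step runs in O(n) time where n is the total number of elements.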